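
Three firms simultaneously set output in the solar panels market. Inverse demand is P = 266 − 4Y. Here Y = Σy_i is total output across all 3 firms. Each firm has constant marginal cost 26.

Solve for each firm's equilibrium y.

15

A representative firm's profit is π_i = y_i(266 − 4Y) − 26y_i, with Y = y_i + Σ_{j≠i} y_j.
First-order condition: 240 − 8y_i − 4Σ_{j≠i} y_j = 0.
Imposing symmetry (y_j = y for all j) turns Σ_{j≠i} y_j into 2y, so 240 = 16y and y = 15.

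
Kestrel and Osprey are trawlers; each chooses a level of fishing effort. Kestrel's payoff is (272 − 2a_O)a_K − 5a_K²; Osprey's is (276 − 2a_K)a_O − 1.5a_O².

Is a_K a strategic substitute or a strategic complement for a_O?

strategic substitutes

Expanding Kestrel's payoff: 272a_K − 2a_Oa_K − 5a_K².
∂π/∂a_K = 272 − 2a_O − 10a_K = 0, so a_K = 27.2 − 0.2a_O.
The best-response slope da_K/da_O = −0.2 < 0: the reaction function is downward-sloping, so the choices are strategic substitutes.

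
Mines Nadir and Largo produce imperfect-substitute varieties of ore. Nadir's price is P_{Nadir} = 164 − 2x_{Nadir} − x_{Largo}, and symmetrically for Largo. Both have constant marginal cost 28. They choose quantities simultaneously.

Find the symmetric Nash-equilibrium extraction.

27.2

Mine Nadir's profit: π = x_{Nadir}(164 − 2x_{Nadir} − x_{Largo}) − 28x_{Nadir}.
∂π/∂x_{Nadir} = 136 − 4x_{Nadir} − x_{Largo} = 0 ⇒ x_{Nadir} = 34 − 0.25x_{Largo}.
By symmetry x_{Largo} = x_{Nadir}; substituting into the reaction function, 1.25x_{Nadir} = 34 and x_{Nadir} = 27.2.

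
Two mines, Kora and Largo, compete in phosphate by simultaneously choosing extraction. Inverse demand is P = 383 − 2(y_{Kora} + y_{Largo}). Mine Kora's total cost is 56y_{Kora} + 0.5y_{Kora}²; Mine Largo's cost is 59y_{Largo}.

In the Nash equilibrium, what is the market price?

Mine Kora's profit: π = y_{Kora}(383 − 2(y_{Kora} + y_{Largo})) − 56y_{Kora} − 0.5y_{Kora}².
∂π/∂y_{Kora} = 327 − 5y_{Kora} − 2y_{Largo} = 0, so y_{Kora} = 65.4 − 0.4y_{Largo}.
For Largo: ∂π/∂y_{Largo} = 324 − 4y_{Largo} − 2y_{Kora} = 0 ⇒ y_{Largo} = 81 − 0.5y_{Kora}.
Solving the two reaction functions simultaneously: (1 − (−0.4)(−0.5))y_{Kora} = 65.4 − 0.4·81, so 0.8y_{Kora} = 33 and y_{Kora} = 41.25.
Then y_{Largo} = 81 − 0.5·41.25 = 60.375.
Equilibrium price: P = 383 − 2·101.625 = 179.75.

179.75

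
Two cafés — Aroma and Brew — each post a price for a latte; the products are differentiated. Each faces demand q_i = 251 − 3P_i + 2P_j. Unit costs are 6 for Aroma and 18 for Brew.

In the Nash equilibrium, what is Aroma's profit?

Aroma's profit: π = (P_{Aroma} − 6)(251 − 3P_{Aroma} + 2P_{Brew}).
∂π/∂P_{Aroma} = 269 − 6P_{Aroma} + 2P_{Brew} = 0 ⇒ P_{Aroma} = 269/6 + (1/3)P_{Brew}.
Similarly P_{Brew} = 305/6 + (1/3)P_{Aroma}.
Plugging P_{Brew} into Aroma's best response: P_{Aroma} = 269/6 + (1/3)(305/6 + (1/3)P_{Aroma}) ⇒ (8/9)P_{Aroma} = 556/9, so P_{Aroma} = 69.5.
Then P_{Brew} = 305/6 + (1/3)·69.5 = 74.
q_{Aroma} = 251 − 3·69.5 + 2·74 = 190.5.
Profit = (69.5 − 6)·190.5 = 12096.75.

12096.75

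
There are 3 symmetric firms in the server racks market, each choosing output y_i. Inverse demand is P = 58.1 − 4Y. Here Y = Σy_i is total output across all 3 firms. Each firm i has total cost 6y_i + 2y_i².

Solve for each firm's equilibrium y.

2.605

A representative firm's profit is π_i = y_i(58.1 − 4Y) − 6y_i − 2y_i², with Y = y_i + Σ_{j≠i} y_j.
First-order condition: 52.1 − 12y_i − 4Σ_{j≠i} y_j = 0.
Imposing symmetry (y_j = y for all j) turns Σ_{j≠i} y_j into 2y, so 52.1 = 20y and y = 2.605.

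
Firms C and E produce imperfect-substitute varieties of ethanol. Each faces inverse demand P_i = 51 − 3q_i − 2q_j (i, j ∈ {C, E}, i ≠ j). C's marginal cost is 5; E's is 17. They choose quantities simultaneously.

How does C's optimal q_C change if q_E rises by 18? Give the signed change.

Firm C's profit: π = q_C(51 − 3q_C − 2q_E) − 5q_C.
∂π/∂q_C = 46 − 6q_C − 2q_E = 0 ⇒ q_C = 23/3 − (1/3)q_E.
The reaction-function slope is −1/3, so an 18-unit rise in q_E moves q_C by −1/3 × 18 = −6. C's best response falls — the actions are strategic substitutes.

-6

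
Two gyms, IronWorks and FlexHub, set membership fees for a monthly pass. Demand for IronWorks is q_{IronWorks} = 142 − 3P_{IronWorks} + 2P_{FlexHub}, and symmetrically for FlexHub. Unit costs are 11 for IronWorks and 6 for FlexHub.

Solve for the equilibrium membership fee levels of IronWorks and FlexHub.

IronWorks's profit: π = (P_{IronWorks} − 11)(142 − 3P_{IronWorks} + 2P_{FlexHub}).
∂π/∂P_{IronWorks} = 175 − 6P_{IronWorks} + 2P_{FlexHub} = 0 ⇒ P_{IronWorks} = 175/6 + (1/3)P_{FlexHub}.
Similarly P_{FlexHub} = 80/3 + (1/3)P_{IronWorks}.
Substituting the second reaction function into the first: P_{IronWorks} = 175/6 + (1/3)(80/3 + (1/3)P_{IronWorks}), which gives (8/9)P_{IronWorks} = 685/18 ⇒ P_{IronWorks} = 42.8125.
Then P_{FlexHub} = 80/3 + (1/3)·42.8125 = 40.9375.

42.8125, 40.9375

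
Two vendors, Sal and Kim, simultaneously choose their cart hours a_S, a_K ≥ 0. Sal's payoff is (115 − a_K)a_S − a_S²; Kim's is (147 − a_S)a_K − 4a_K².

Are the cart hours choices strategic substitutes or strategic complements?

Expanding Sal's payoff: 115a_S − a_Ka_S − a_S².
∂π/∂a_S = 115 − a_K − 2a_S = 0, so a_S = 57.5 − 0.5a_K.
The best-response slope da_S/da_K = −0.5 < 0: the reaction function is downward-sloping, so the choices are strategic substitutes.

strategic substitutes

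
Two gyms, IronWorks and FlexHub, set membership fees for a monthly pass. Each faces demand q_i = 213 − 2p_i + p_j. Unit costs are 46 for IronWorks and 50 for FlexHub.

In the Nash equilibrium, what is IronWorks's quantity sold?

112.4

IronWorks's profit: π = (p_{IronWorks} − 46)(213 − 2p_{IronWorks} + p_{FlexHub}).
∂π/∂p_{IronWorks} = 305 − 4p_{IronWorks} + p_{FlexHub} = 0 ⇒ p_{IronWorks} = 76.25 + 0.25p_{FlexHub}.
Similarly p_{FlexHub} = 78.25 + 0.25p_{IronWorks}.
Plugging p_{FlexHub} into IronWorks's best response: p_{IronWorks} = 76.25 + 0.25(78.25 + 0.25p_{IronWorks}) ⇒ 0.9375p_{IronWorks} = 95.8125, so p_{IronWorks} = 102.2.
Then p_{FlexHub} = 78.25 + 0.25·102.2 = 103.8.
q_{IronWorks} = 213 − 2·102.2 + 103.8 = 112.4.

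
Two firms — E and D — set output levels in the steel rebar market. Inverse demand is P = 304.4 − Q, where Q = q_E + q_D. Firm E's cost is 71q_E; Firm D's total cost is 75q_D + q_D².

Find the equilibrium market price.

171.6

Firm E's profit: π = q_E(304.4 − (q_E + q_D)) − 71q_E.
∂π/∂q_E = 233.4 − 2q_E − q_D = 0, so q_E = 116.7 − 0.5q_D.
For D: ∂π/∂q_D = 229.4 − 4q_D − q_E = 0 ⇒ q_D = 57.35 − 0.25q_E.
Solving the two reaction functions simultaneously: (1 − (−0.5)(−0.25))q_E = 116.7 − 0.5·57.35, so 0.875q_E = 88.025 and q_E = 100.6.
Then q_D = 57.35 − 0.25·100.6 = 32.2.
Equilibrium price: P = 304.4 − 132.8 = 171.6.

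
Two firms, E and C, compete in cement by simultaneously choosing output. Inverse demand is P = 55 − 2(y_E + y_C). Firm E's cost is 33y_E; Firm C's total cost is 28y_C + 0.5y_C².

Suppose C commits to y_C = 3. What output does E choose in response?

4

Firm E's profit: π = y_E(55 − 2(y_E + y_C)) − 33y_E.
∂π/∂y_E = 22 − 4y_E − 2y_C = 0, so y_E = 5.5 − 0.5y_C.
At y_C = 3: y_E = 5.5 − 0.5·3 = 4.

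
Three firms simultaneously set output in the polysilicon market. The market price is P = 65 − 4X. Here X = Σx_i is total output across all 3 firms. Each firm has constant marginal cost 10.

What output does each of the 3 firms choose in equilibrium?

A representative firm's profit is π_i = x_i(65 − 4X) − 10x_i, with X = x_i + Σ_{j≠i} x_j.
First-order condition: 55 − 8x_i − 4Σ_{j≠i} x_j = 0.
Imposing symmetry (x_j = x for all j) turns Σ_{j≠i} x_j into 2x, so 55 = 16x and x = 3.4375.

3.4375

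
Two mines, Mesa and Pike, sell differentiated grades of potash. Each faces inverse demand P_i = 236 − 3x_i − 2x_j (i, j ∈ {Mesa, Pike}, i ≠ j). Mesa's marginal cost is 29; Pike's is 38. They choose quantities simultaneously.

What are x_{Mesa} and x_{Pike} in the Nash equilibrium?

Mine Mesa's profit: π = x_{Mesa}(236 − 3x_{Mesa} − 2x_{Pike}) − 29x_{Mesa}.
∂π/∂x_{Mesa} = 207 − 6x_{Mesa} − 2x_{Pike} = 0 ⇒ x_{Mesa} = 34.5 − (1/3)x_{Pike}.
Similarly x_{Pike} = 33 − (1/3)x_{Mesa}.
Substituting the second reaction function into the first: x_{Mesa} = 34.5 − (1/3)(33 − (1/3)x_{Mesa}), which gives (8/9)x_{Mesa} = 23.5 ⇒ x_{Mesa} = 26.4375.
Then x_{Pike} = 33 − (1/3)·26.4375 = 24.1875.

26.4375, 24.1875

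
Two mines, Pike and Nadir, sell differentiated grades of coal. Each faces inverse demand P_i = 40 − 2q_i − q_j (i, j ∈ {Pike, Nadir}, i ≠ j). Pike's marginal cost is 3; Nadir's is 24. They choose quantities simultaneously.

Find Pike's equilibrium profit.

Mine Pike's profit: π = q_{Pike}(40 − 2q_{Pike} − q_{Nadir}) − 3q_{Pike}.
∂π/∂q_{Pike} = 37 − 4q_{Pike} − q_{Nadir} = 0 ⇒ q_{Pike} = 9.25 − 0.25q_{Nadir}.
Similarly q_{Nadir} = 4 − 0.25q_{Pike}.
Substituting the second reaction function into the first: q_{Pike} = 9.25 − 0.25(4 − 0.25q_{Pike}), which gives 0.9375q_{Pike} = 8.25 ⇒ q_{Pike} = 8.8.
Then q_{Nadir} = 4 − 0.25·8.8 = 1.8.
P_{Pike} = 40 − 2·8.8 − 1.8 = 20.6.
Profit = (20.6 − 3)·8.8 = 154.88.

154.88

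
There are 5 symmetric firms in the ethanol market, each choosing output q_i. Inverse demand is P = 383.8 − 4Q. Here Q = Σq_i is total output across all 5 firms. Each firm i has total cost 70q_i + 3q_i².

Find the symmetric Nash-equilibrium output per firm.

A representative firm's profit is π_i = q_i(383.8 − 4Q) − 70q_i − 3q_i², with Q = q_i + Σ_{j≠i} q_j.
First-order condition: 313.8 − 14q_i − 4Σ_{j≠i} q_j = 0.
In a symmetric equilibrium every firm chooses the same q, so Σ_{j≠i} q_j = 4q. The condition becomes 313.8 − 30q = 0, giving q = 313.8/30 = 10.46.

10.46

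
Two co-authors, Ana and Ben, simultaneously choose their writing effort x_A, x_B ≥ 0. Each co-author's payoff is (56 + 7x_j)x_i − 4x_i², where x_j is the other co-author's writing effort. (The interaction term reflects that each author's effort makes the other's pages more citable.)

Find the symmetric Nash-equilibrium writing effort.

Ana's payoff is (56 + 7x_B)x_A − 4x_A².
∂π/∂x_A = 56 + 7x_B − 8x_A = 0, so x_A = 7 + 0.875x_B.
The game is symmetric, so in equilibrium x_B = x_A: the reaction function gives 0.125x_A = 7, hence x_A = 56.

56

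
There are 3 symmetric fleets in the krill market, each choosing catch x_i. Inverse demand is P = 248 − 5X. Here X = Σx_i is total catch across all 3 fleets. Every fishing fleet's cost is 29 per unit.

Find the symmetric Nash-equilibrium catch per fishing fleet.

10.95

A representative fishing fleet's profit is π_i = x_i(248 − 5X) − 29x_i, with X = x_i + Σ_{j≠i} x_j.
First-order condition: 219 − 10x_i − 5Σ_{j≠i} x_j = 0.
With identical fishing fleets, set every x_j = x: then 219 − 10x − 10x = 0, i.e. x = 219/20 = 10.95.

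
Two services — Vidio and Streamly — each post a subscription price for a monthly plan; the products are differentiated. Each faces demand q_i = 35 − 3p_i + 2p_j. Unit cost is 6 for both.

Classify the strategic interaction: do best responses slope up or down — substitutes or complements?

Vidio's profit: π = (p_{Vidio} − 6)(35 − 3p_{Vidio} + 2p_{Streamly}).
∂π/∂p_{Vidio} = 53 − 6p_{Vidio} + 2p_{Streamly} = 0 ⇒ p_{Vidio} = 53/6 + (1/3)p_{Streamly}.
The best-response slope dp_{Vidio}/dp_{Streamly} = 1/3 > 0: the reaction function is upward-sloping, so the choices are strategic complements.

strategic complements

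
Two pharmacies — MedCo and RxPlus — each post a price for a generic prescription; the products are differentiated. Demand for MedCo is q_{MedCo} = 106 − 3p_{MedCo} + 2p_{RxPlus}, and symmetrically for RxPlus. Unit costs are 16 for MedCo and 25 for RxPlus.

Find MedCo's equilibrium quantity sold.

72.5625

MedCo's profit: π = (p_{MedCo} − 16)(106 − 3p_{MedCo} + 2p_{RxPlus}).
∂π/∂p_{MedCo} = 154 − 6p_{MedCo} + 2p_{RxPlus} = 0 ⇒ p_{MedCo} = 77/3 + (1/3)p_{RxPlus}.
Similarly p_{RxPlus} = 181/6 + (1/3)p_{MedCo}.
Substituting the second reaction function into the first: p_{MedCo} = 77/3 + (1/3)(181/6 + (1/3)p_{MedCo}), which gives (8/9)p_{MedCo} = 643/18 ⇒ p_{MedCo} = 40.1875.
Then p_{RxPlus} = 181/6 + (1/3)·40.1875 = 43.5625.
q_{MedCo} = 106 − 3·40.1875 + 2·43.5625 = 72.5625.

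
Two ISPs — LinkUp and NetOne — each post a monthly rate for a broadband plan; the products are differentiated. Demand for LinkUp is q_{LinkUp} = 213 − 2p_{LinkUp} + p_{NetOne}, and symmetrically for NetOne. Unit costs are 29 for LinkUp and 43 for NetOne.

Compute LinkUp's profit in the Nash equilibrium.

7988.48

LinkUp's profit: π = (p_{LinkUp} − 29)(213 − 2p_{LinkUp} + p_{NetOne}).
∂π/∂p_{LinkUp} = 271 − 4p_{LinkUp} + p_{NetOne} = 0 ⇒ p_{LinkUp} = 67.75 + 0.25p_{NetOne}.
Similarly p_{NetOne} = 74.75 + 0.25p_{LinkUp}.
Substituting the second reaction function into the first: p_{LinkUp} = 67.75 + 0.25(74.75 + 0.25p_{LinkUp}), which gives 0.9375p_{LinkUp} = 86.4375 ⇒ p_{LinkUp} = 92.2.
Then p_{NetOne} = 74.75 + 0.25·92.2 = 97.8.
q_{LinkUp} = 213 − 2·92.2 + 97.8 = 126.4.
Profit = (92.2 − 29)·126.4 = 7988.48.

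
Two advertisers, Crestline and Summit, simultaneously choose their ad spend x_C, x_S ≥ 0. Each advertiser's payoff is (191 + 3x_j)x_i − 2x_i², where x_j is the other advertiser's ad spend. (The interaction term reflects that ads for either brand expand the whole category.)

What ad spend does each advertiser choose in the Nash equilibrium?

Crestline's payoff is (191 + 3x_S)x_C − 2x_C².
∂π/∂x_C = 191 + 3x_S − 4x_C = 0, so x_C = 47.75 + 0.75x_S.
Setting x_C = x_S in the reaction function: x_C = 47.75 + 0.75x_C, so x_C = 47.75 / 0.25 = 191.

191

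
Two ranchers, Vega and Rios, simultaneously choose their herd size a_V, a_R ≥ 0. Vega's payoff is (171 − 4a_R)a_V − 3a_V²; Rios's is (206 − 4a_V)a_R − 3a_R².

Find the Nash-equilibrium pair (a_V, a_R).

10.1, 27.6

Expanding Vega's payoff: 171a_V − 4a_Ra_V − 3a_V².
∂π/∂a_V = 171 − 4a_R − 6a_V = 0, so a_V = 28.5 − (2/3)a_R.
Likewise for Rios: a_R = 103/3 − (2/3)a_V.
Substituting the second reaction function into the first: a_V = 28.5 − (2/3)(103/3 − (2/3)a_V), which gives (5/9)a_V = 101/18 ⇒ a_V = 10.1.
Then a_R = 103/3 − (2/3)·10.1 = 27.6.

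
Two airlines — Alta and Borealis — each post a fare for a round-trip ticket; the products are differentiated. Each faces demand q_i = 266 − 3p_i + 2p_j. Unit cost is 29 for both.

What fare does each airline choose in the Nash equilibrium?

88.25

Alta's profit: π = (p_{Alta} − 29)(266 − 3p_{Alta} + 2p_{Borealis}).
∂π/∂p_{Alta} = 353 − 6p_{Alta} + 2p_{Borealis} = 0 ⇒ p_{Alta} = 353/6 + (1/3)p_{Borealis}.
Setting p_{Alta} = p_{Borealis} in the reaction function: p_{Alta} = 353/6 + (1/3)p_{Alta}, so p_{Alta} = (353/6) / (2/3) = 88.25.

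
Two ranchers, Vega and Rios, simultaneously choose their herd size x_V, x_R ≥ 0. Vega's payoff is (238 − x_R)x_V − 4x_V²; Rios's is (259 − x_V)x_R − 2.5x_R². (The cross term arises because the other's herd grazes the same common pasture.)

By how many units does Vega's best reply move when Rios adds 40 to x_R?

Expanding Vega's payoff: 238x_V − x_Rx_V − 4x_V².
∂π/∂x_V = 238 − x_R − 8x_V = 0, so x_V = 29.75 − 0.125x_R.
The reaction-function slope is −0.125, so a 40-unit rise in x_R moves x_V by −0.125 × 40 = −5. Vega's best response falls — the actions are strategic substitutes.

-5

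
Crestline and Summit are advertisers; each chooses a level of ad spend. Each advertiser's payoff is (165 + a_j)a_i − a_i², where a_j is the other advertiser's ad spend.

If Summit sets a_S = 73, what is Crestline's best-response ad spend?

Crestline's payoff is (165 + a_S)a_C − a_C².
∂π/∂a_C = 165 + a_S − 2a_C = 0, so a_C = 82.5 + 0.5a_S.
At a_S = 73: a_C = 82.5 + 0.5·73 = 119.

119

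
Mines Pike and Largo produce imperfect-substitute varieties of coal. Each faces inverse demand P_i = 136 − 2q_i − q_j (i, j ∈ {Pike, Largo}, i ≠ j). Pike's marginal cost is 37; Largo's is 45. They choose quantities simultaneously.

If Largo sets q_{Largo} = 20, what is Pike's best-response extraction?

Mine Pike's profit: π = q_{Pike}(136 − 2q_{Pike} − q_{Largo}) − 37q_{Pike}.
∂π/∂q_{Pike} = 99 − 4q_{Pike} − q_{Largo} = 0 ⇒ q_{Pike} = 24.75 − 0.25q_{Largo}.
At q_{Largo} = 20: q_{Pike} = 24.75 − 0.25·20 = 19.75.

19.75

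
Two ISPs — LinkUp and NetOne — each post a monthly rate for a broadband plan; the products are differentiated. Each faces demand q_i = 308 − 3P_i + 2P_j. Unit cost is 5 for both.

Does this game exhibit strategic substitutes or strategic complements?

strategic complements

LinkUp's profit: π = (P_{LinkUp} − 5)(308 − 3P_{LinkUp} + 2P_{NetOne}).
∂π/∂P_{LinkUp} = 323 − 6P_{LinkUp} + 2P_{NetOne} = 0 ⇒ P_{LinkUp} = 323/6 + (1/3)P_{NetOne}.
The best-response slope dP_{LinkUp}/dP_{NetOne} = 1/3 > 0: the reaction function is upward-sloping, so the choices are strategic complements.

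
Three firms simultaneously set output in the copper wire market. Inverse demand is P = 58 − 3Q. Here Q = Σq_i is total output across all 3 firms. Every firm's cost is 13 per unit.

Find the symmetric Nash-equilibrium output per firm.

3.75

A representative firm's profit is π_i = q_i(58 − 3Q) − 13q_i, with Q = q_i + Σ_{j≠i} q_j.
First-order condition: 45 − 6q_i − 3Σ_{j≠i} q_j = 0.
Imposing symmetry (q_j = q for all j) turns Σ_{j≠i} q_j into 2q, so 45 = 12q and q = 3.75.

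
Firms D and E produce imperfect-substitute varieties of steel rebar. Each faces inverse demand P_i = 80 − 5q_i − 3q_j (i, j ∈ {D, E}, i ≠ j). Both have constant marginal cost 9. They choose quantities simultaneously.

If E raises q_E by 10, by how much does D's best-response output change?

Firm D's profit: π = q_D(80 − 5q_D − 3q_E) − 9q_D.
∂π/∂q_D = 71 − 10q_D − 3q_E = 0 ⇒ q_D = 7.1 − 0.3q_E.
The reaction-function slope is −0.3, so a 10-unit rise in q_E moves q_D by −0.3 × 10 = −3. D's best response falls — the actions are strategic substitutes.

-3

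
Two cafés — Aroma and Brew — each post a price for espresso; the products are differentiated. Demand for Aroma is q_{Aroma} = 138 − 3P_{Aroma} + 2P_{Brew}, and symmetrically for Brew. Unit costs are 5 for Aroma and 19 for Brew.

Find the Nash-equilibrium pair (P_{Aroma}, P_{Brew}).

Aroma's profit: π = (P_{Aroma} − 5)(138 − 3P_{Aroma} + 2P_{Brew}).
∂π/∂P_{Aroma} = 153 − 6P_{Aroma} + 2P_{Brew} = 0 ⇒ P_{Aroma} = 25.5 + (1/3)P_{Brew}.
Similarly P_{Brew} = 32.5 + (1/3)P_{Aroma}.
Plugging P_{Brew} into Aroma's best response: P_{Aroma} = 25.5 + (1/3)(32.5 + (1/3)P_{Aroma}) ⇒ (8/9)P_{Aroma} = 109/3, so P_{Aroma} = 40.875.
Then P_{Brew} = 32.5 + (1/3)·40.875 = 46.125.

40.875, 46.125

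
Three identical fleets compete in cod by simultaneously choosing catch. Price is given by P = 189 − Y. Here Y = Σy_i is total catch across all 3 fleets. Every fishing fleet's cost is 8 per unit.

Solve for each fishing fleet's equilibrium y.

A representative fishing fleet's profit is π_i = y_i(189 − Y) − 8y_i, with Y = y_i + Σ_{j≠i} y_j.
First-order condition: 181 − 2y_i − Σ_{j≠i} y_j = 0.
Imposing symmetry (y_j = y for all j) turns Σ_{j≠i} y_j into 2y, so 181 = 4y and y = 45.25.

45.25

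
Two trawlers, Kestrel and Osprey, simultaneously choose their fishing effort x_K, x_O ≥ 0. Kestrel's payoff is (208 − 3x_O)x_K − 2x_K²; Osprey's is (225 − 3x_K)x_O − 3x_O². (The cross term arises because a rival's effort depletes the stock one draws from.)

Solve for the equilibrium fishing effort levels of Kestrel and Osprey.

38.2, 18.4

Expanding Kestrel's payoff: 208x_K − 3x_Ox_K − 2x_K².
∂π/∂x_K = 208 − 3x_O − 4x_K = 0, so x_K = 52 − 0.75x_O.
Likewise for Osprey: x_O = 37.5 − 0.5x_K.
Substituting the second reaction function into the first: x_K = 52 − 0.75(37.5 − 0.5x_K), which gives 0.625x_K = 23.875 ⇒ x_K = 38.2.
Then x_O = 37.5 − 0.5·38.2 = 18.4.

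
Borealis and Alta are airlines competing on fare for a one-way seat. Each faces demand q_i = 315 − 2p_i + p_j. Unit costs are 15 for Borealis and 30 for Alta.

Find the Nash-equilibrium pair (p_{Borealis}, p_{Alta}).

117, 123

Borealis's profit: π = (p_{Borealis} − 15)(315 − 2p_{Borealis} + p_{Alta}).
∂π/∂p_{Borealis} = 345 − 4p_{Borealis} + p_{Alta} = 0 ⇒ p_{Borealis} = 86.25 + 0.25p_{Alta}.
Similarly p_{Alta} = 93.75 + 0.25p_{Borealis}.
Substituting the second reaction function into the first: p_{Borealis} = 86.25 + 0.25(93.75 + 0.25p_{Borealis}), which gives 0.9375p_{Borealis} = 109.6875 ⇒ p_{Borealis} = 117.
Then p_{Alta} = 93.75 + 0.25·117 = 123.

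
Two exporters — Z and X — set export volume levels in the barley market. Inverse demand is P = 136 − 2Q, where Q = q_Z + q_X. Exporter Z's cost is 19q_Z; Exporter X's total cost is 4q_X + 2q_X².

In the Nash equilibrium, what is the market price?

Exporter Z's profit: π = q_Z(136 − 2(q_Z + q_X)) − 19q_Z.
∂π/∂q_Z = 117 − 4q_Z − 2q_X = 0, so q_Z = 29.25 − 0.5q_X.
For X: ∂π/∂q_X = 132 − 8q_X − 2q_Z = 0 ⇒ q_X = 16.5 − 0.25q_Z.
Solving the two reaction functions simultaneously: (1 − (−0.5)(−0.25))q_Z = 29.25 − 0.5·16.5, so 0.875q_Z = 21 and q_Z = 24.
Then q_X = 16.5 − 0.25·24 = 10.5.
Equilibrium price: P = 136 − 2·34.5 = 67.

67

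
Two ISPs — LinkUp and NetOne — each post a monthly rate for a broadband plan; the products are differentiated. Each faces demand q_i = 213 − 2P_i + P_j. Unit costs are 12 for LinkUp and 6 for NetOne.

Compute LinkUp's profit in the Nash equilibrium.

8764.88

LinkUp's profit: π = (P_{LinkUp} − 12)(213 − 2P_{LinkUp} + P_{NetOne}).
∂π/∂P_{LinkUp} = 237 − 4P_{LinkUp} + P_{NetOne} = 0 ⇒ P_{LinkUp} = 59.25 + 0.25P_{NetOne}.
Similarly P_{NetOne} = 56.25 + 0.25P_{LinkUp}.
Plugging P_{NetOne} into LinkUp's best response: P_{LinkUp} = 59.25 + 0.25(56.25 + 0.25P_{LinkUp}) ⇒ 0.9375P_{LinkUp} = 73.3125, so P_{LinkUp} = 78.2.
Then P_{NetOne} = 56.25 + 0.25·78.2 = 75.8.
q_{LinkUp} = 213 − 2·78.2 + 75.8 = 132.4.
Profit = (78.2 − 12)·132.4 = 8764.88.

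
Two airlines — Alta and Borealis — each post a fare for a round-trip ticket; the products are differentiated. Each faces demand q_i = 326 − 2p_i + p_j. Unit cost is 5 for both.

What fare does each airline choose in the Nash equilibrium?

Alta's profit: π = (p_{Alta} − 5)(326 − 2p_{Alta} + p_{Borealis}).
∂π/∂p_{Alta} = 336 − 4p_{Alta} + p_{Borealis} = 0 ⇒ p_{Alta} = 84 + 0.25p_{Borealis}.
The game is symmetric, so in equilibrium p_{Borealis} = p_{Alta}: the reaction function gives 0.75p_{Alta} = 84, hence p_{Alta} = 112.

112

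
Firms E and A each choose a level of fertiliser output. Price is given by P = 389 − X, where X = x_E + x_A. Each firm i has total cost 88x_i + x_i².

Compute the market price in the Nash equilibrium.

Firm E's profit: π = x_E(389 − (x_E + x_A)) − 88x_E − x_E².
∂π/∂x_E = 301 − 4x_E − x_A = 0, so x_E = 75.25 − 0.25x_A.
Setting x_E = x_A in the reaction function: x_E = 75.25 − 0.25x_E, so x_E = 75.25 / 1.25 = 60.2.
Equilibrium price: P = 389 − 120.4 = 268.6.

268.6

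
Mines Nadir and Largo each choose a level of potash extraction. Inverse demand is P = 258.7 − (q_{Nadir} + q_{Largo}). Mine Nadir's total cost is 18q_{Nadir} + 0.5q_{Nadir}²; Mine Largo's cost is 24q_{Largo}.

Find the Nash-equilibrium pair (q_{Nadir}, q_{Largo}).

Mine Nadir's profit: π = q_{Nadir}(258.7 − (q_{Nadir} + q_{Largo})) − 18q_{Nadir} − 0.5q_{Nadir}².
∂π/∂q_{Nadir} = 240.7 − 3q_{Nadir} − q_{Largo} = 0, so q_{Nadir} = 2407/30 − (1/3)q_{Largo}.
For Largo: ∂π/∂q_{Largo} = 234.7 − 2q_{Largo} − q_{Nadir} = 0 ⇒ q_{Largo} = 117.35 − 0.5q_{Nadir}.
Substituting the second reaction function into the first: q_{Nadir} = 2407/30 − (1/3)(117.35 − 0.5q_{Nadir}), which gives (5/6)q_{Nadir} = 2467/60 ⇒ q_{Nadir} = 49.34.
Then q_{Largo} = 117.35 − 0.5·49.34 = 92.68.

49.34, 92.68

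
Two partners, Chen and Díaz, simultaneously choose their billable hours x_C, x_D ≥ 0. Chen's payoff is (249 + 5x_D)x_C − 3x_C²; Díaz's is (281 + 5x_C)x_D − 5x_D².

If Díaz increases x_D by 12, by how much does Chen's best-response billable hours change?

10

Expanding Chen's payoff: 249x_C + 5x_Dx_C − 3x_C².
∂π/∂x_C = 249 + 5x_D − 6x_C = 0, so x_C = 41.5 + (5/6)x_D.
The reaction-function slope is 5/6, so a 12-unit rise in x_D moves x_C by 5/6 × 12 = 10. Chen's best response rises — the actions are strategic complements.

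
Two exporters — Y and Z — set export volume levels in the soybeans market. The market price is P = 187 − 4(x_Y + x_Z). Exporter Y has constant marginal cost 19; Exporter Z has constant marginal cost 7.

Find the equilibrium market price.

71

Exporter Y's profit: π = x_Y(187 − 4(x_Y + x_Z)) − 19x_Y.
∂π/∂x_Y = 168 − 8x_Y − 4x_Z = 0, so x_Y = 21 − 0.5x_Z.
By the same steps for Z: x_Z = 22.5 − 0.5x_Y.
Substituting the second reaction function into the first: x_Y = 21 − 0.5(22.5 − 0.5x_Y), which gives 0.75x_Y = 9.75 ⇒ x_Y = 13.
Then x_Z = 22.5 − 0.5·13 = 16.
Equilibrium price: P = 187 − 4·29 = 71.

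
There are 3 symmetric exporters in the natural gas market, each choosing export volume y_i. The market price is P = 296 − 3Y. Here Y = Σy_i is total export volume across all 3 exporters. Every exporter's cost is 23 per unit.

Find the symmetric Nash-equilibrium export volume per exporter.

A representative exporter's profit is π_i = y_i(296 − 3Y) − 23y_i, with Y = y_i + Σ_{j≠i} y_j.
First-order condition: 273 − 6y_i − 3Σ_{j≠i} y_j = 0.
With identical exporters, set every y_j = y: then 273 − 6y − 6y = 0, i.e. y = 273/12 = 22.75.

22.75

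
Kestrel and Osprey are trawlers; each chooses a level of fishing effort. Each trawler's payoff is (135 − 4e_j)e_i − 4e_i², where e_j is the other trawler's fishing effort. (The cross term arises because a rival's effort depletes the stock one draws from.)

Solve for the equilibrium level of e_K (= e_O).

Kestrel's payoff is (135 − 4e_O)e_K − 4e_K².
∂π/∂e_K = 135 − 4e_O − 8e_K = 0, so e_K = 16.875 − 0.5e_O.
The game is symmetric, so in equilibrium e_O = e_K: the reaction function gives 1.5e_K = 16.875, hence e_K = 11.25.

11.25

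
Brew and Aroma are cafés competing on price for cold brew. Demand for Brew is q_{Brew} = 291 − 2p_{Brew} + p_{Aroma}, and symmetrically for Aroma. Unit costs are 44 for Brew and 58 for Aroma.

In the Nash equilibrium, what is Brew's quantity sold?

Brew's profit: π = (p_{Brew} − 44)(291 − 2p_{Brew} + p_{Aroma}).
∂π/∂p_{Brew} = 379 − 4p_{Brew} + p_{Aroma} = 0 ⇒ p_{Brew} = 94.75 + 0.25p_{Aroma}.
Similarly p_{Aroma} = 101.75 + 0.25p_{Brew}.
Plugging p_{Aroma} into Brew's best response: p_{Brew} = 94.75 + 0.25(101.75 + 0.25p_{Brew}) ⇒ 0.9375p_{Brew} = 120.1875, so p_{Brew} = 128.2.
Then p_{Aroma} = 101.75 + 0.25·128.2 = 133.8.
q_{Brew} = 291 − 2·128.2 + 133.8 = 168.4.

168.4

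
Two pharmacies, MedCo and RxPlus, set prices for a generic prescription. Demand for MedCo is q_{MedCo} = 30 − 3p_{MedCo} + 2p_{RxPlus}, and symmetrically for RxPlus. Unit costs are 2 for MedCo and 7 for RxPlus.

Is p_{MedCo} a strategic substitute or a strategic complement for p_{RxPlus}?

MedCo's profit: π = (p_{MedCo} − 2)(30 − 3p_{MedCo} + 2p_{RxPlus}).
∂π/∂p_{MedCo} = 36 − 6p_{MedCo} + 2p_{RxPlus} = 0 ⇒ p_{MedCo} = 6 + (1/3)p_{RxPlus}.
The best-response slope dp_{MedCo}/dp_{RxPlus} = 1/3 > 0: the reaction function is upward-sloping, so the choices are strategic complements.

strategic complements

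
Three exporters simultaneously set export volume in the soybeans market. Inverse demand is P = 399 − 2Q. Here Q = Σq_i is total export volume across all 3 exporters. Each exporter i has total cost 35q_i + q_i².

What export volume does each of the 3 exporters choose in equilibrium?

A representative exporter's profit is π_i = q_i(399 − 2Q) − 35q_i − q_i², with Q = q_i + Σ_{j≠i} q_j.
First-order condition: 364 − 6q_i − 2Σ_{j≠i} q_j = 0.
With identical exporters, set every q_j = q: then 364 − 6q − 4q = 0, i.e. q = 364/10 = 36.4.

36.4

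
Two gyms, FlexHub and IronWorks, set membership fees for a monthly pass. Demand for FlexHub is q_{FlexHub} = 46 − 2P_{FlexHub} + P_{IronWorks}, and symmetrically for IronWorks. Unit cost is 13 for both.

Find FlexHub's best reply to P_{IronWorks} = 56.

32

FlexHub's profit: π = (P_{FlexHub} − 13)(46 − 2P_{FlexHub} + P_{IronWorks}).
∂π/∂P_{FlexHub} = 72 − 4P_{FlexHub} + P_{IronWorks} = 0 ⇒ P_{FlexHub} = 18 + 0.25P_{IronWorks}.
At P_{IronWorks} = 56: P_{FlexHub} = 18 + 0.25·56 = 32.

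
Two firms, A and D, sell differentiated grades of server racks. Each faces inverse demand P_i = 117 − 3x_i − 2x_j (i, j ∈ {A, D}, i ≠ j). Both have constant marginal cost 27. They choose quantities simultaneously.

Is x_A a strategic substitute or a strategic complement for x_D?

strategic substitutes

Firm A's profit: π = x_A(117 − 3x_A − 2x_D) − 27x_A.
∂π/∂x_A = 90 − 6x_A − 2x_D = 0 ⇒ x_A = 15 − (1/3)x_D.
The best-response slope dx_A/dx_D = −1/3 < 0: the reaction function is downward-sloping, so the choices are strategic substitutes.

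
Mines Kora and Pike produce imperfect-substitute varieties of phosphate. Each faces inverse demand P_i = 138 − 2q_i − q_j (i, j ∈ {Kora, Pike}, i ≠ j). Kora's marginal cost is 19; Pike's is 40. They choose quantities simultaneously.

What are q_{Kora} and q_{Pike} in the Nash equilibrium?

Mine Kora's profit: π = q_{Kora}(138 − 2q_{Kora} − q_{Pike}) − 19q_{Kora}.
∂π/∂q_{Kora} = 119 − 4q_{Kora} − q_{Pike} = 0 ⇒ q_{Kora} = 29.75 − 0.25q_{Pike}.
Similarly q_{Pike} = 24.5 − 0.25q_{Kora}.
Substituting the second reaction function into the first: q_{Kora} = 29.75 − 0.25(24.5 − 0.25q_{Kora}), which gives 0.9375q_{Kora} = 23.625 ⇒ q_{Kora} = 25.2.
Then q_{Pike} = 24.5 − 0.25·25.2 = 18.2.

25.2, 18.2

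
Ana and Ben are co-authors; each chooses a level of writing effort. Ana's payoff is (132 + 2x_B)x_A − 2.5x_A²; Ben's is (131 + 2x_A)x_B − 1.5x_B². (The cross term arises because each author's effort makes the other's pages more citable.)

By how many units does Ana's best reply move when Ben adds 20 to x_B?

8

Expanding Ana's payoff: 132x_A + 2x_Bx_A − 2.5x_A².
∂π/∂x_A = 132 + 2x_B − 5x_A = 0, so x_A = 26.4 + 0.4x_B.
The reaction-function slope is 0.4, so a 20-unit rise in x_B moves x_A by 0.4 × 20 = 8. Ana's best response rises — the actions are strategic complements.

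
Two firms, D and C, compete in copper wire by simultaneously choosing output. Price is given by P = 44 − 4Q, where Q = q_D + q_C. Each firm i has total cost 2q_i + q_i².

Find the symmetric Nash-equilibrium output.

3

Firm D's profit: π = q_D(44 − 4(q_D + q_C)) − 2q_D − q_D².
∂π/∂q_D = 42 − 10q_D − 4q_C = 0, so q_D = 4.2 − 0.4q_C.
By symmetry q_C = q_D; substituting into the reaction function, 1.4q_D = 4.2 and q_D = 3.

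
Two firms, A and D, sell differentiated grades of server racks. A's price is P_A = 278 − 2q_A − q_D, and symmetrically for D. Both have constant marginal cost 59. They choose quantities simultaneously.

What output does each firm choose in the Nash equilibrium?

Firm A's profit: π = q_A(278 − 2q_A − q_D) − 59q_A.
∂π/∂q_A = 219 − 4q_A − q_D = 0 ⇒ q_A = 54.75 − 0.25q_D.
The game is symmetric, so in equilibrium q_D = q_A: the reaction function gives 1.25q_A = 54.75, hence q_A = 43.8.

43.8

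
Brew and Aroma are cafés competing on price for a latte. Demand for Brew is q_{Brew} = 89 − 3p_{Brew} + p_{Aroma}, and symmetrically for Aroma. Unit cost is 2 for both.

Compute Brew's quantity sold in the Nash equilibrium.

Brew's profit: π = (p_{Brew} − 2)(89 − 3p_{Brew} + p_{Aroma}).
∂π/∂p_{Brew} = 95 − 6p_{Brew} + p_{Aroma} = 0 ⇒ p_{Brew} = 95/6 + (1/6)p_{Aroma}.
The game is symmetric, so in equilibrium p_{Aroma} = p_{Brew}: the reaction function gives (5/6)p_{Brew} = 95/6, hence p_{Brew} = 19.
q_{Brew} = 89 − 3·19 + 19 = 51.

51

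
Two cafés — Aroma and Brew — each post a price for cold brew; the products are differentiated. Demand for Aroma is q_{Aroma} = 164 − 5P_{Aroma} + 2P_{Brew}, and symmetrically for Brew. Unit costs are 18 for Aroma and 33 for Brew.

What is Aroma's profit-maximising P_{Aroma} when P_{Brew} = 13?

Aroma's profit: π = (P_{Aroma} − 18)(164 − 5P_{Aroma} + 2P_{Brew}).
∂π/∂P_{Aroma} = 254 − 10P_{Aroma} + 2P_{Brew} = 0 ⇒ P_{Aroma} = 25.4 + 0.2P_{Brew}.
At P_{Brew} = 13: P_{Aroma} = 25.4 + 0.2·13 = 28.

28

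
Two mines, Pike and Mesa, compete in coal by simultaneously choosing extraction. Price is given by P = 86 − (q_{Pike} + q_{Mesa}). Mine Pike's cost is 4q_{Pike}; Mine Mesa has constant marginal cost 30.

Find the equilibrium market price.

40

Mine Pike's profit: π = q_{Pike}(86 − (q_{Pike} + q_{Mesa})) − 4q_{Pike}.
∂π/∂q_{Pike} = 82 − 2q_{Pike} − q_{Mesa} = 0, so q_{Pike} = 41 − 0.5q_{Mesa}.
By the same steps for Mesa: q_{Mesa} = 28 − 0.5q_{Pike}.
Solving the two reaction functions simultaneously: (1 − (−0.5)(−0.5))q_{Pike} = 41 − 0.5·28, so 0.75q_{Pike} = 27 and q_{Pike} = 36.
Then q_{Mesa} = 28 − 0.5·36 = 10.
Equilibrium price: P = 86 − 46 = 40.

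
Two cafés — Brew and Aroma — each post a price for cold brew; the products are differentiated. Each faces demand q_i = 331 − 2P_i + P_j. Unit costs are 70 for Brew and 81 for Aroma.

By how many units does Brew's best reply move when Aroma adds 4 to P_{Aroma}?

1

Brew's profit: π = (P_{Brew} − 70)(331 − 2P_{Brew} + P_{Aroma}).
∂π/∂P_{Brew} = 471 − 4P_{Brew} + P_{Aroma} = 0 ⇒ P_{Brew} = 117.75 + 0.25P_{Aroma}.
The reaction-function slope is 0.25, so a 4-unit rise in P_{Aroma} moves P_{Brew} by 0.25 × 4 = 1. Brew's best response rises — the actions are strategic complements.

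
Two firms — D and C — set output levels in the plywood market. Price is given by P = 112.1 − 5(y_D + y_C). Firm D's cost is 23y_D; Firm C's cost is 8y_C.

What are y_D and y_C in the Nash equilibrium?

4.94, 7.94

Firm D's profit: π = y_D(112.1 − 5(y_D + y_C)) − 23y_D.
∂π/∂y_D = 89.1 − 10y_D − 5y_C = 0, so y_D = 8.91 − 0.5y_C.
By the same steps for C: y_C = 10.41 − 0.5y_D.
Solving the two reaction functions simultaneously: (1 − (−0.5)(−0.5))y_D = 8.91 − 0.5·10.41, so 0.75y_D = 3.705 and y_D = 4.94.
Then y_C = 10.41 − 0.5·4.94 = 7.94.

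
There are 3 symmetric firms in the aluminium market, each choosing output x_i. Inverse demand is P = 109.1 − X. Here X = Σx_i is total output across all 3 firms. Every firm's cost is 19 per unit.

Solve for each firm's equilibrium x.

A representative firm's profit is π_i = x_i(109.1 − X) − 19x_i, with X = x_i + Σ_{j≠i} x_j.
First-order condition: 90.1 − 2x_i − Σ_{j≠i} x_j = 0.
With identical firms, set every x_j = x: then 90.1 − 2x − 2x = 0, i.e. x = 90.1/4 = 22.525.

22.525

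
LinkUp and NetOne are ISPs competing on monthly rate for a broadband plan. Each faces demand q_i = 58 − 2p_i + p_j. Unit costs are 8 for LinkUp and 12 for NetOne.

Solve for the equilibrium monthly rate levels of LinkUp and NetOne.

25.2, 26.8

LinkUp's profit: π = (p_{LinkUp} − 8)(58 − 2p_{LinkUp} + p_{NetOne}).
∂π/∂p_{LinkUp} = 74 − 4p_{LinkUp} + p_{NetOne} = 0 ⇒ p_{LinkUp} = 18.5 + 0.25p_{NetOne}.
Similarly p_{NetOne} = 20.5 + 0.25p_{LinkUp}.
Plugging p_{NetOne} into LinkUp's best response: p_{LinkUp} = 18.5 + 0.25(20.5 + 0.25p_{LinkUp}) ⇒ 0.9375p_{LinkUp} = 23.625, so p_{LinkUp} = 25.2.
Then p_{NetOne} = 20.5 + 0.25·25.2 = 26.8.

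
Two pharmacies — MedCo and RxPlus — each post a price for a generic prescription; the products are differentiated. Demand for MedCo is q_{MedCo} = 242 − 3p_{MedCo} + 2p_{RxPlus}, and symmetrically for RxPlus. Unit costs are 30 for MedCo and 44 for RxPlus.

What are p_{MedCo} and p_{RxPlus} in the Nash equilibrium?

85.625, 90.875

MedCo's profit: π = (p_{MedCo} − 30)(242 − 3p_{MedCo} + 2p_{RxPlus}).
∂π/∂p_{MedCo} = 332 − 6p_{MedCo} + 2p_{RxPlus} = 0 ⇒ p_{MedCo} = 166/3 + (1/3)p_{RxPlus}.
Similarly p_{RxPlus} = 187/3 + (1/3)p_{MedCo}.
Substituting the second reaction function into the first: p_{MedCo} = 166/3 + (1/3)(187/3 + (1/3)p_{MedCo}), which gives (8/9)p_{MedCo} = 685/9 ⇒ p_{MedCo} = 85.625.
Then p_{RxPlus} = 187/3 + (1/3)·85.625 = 90.875.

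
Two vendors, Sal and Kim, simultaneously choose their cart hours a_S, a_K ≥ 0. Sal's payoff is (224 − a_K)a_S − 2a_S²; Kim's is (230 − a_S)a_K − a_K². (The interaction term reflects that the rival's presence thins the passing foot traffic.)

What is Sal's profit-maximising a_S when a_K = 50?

43.5

Expanding Sal's payoff: 224a_S − a_Ka_S − 2a_S².
∂π/∂a_S = 224 − a_K − 4a_S = 0, so a_S = 56 − 0.25a_K.
At a_K = 50: a_S = 56 − 0.25·50 = 43.5.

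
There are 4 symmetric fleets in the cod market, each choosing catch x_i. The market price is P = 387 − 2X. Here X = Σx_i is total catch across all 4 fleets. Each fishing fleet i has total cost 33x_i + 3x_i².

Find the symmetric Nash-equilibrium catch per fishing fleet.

22.125

A representative fishing fleet's profit is π_i = x_i(387 − 2X) − 33x_i − 3x_i², with X = x_i + Σ_{j≠i} x_j.
First-order condition: 354 − 10x_i − 2Σ_{j≠i} x_j = 0.
With identical fishing fleets, set every x_j = x: then 354 − 10x − 6x = 0, i.e. x = 354/16 = 22.125.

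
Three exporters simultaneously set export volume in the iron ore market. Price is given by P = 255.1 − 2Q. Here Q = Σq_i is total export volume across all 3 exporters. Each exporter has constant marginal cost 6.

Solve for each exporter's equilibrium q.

A representative exporter's profit is π_i = q_i(255.1 − 2Q) − 6q_i, with Q = q_i + Σ_{j≠i} q_j.
First-order condition: 249.1 − 4q_i − 2Σ_{j≠i} q_j = 0.
With identical exporters, set every q_j = q: then 249.1 − 4q − 4q = 0, i.e. q = 249.1/8 = 31.1375.

31.1375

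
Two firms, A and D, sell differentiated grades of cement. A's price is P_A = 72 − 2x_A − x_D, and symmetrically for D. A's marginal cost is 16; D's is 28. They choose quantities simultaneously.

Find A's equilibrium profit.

Firm A's profit: π = x_A(72 − 2x_A − x_D) − 16x_A.
∂π/∂x_A = 56 − 4x_A − x_D = 0 ⇒ x_A = 14 − 0.25x_D.
Similarly x_D = 11 − 0.25x_A.
Plugging x_D into A's best response: x_A = 14 − 0.25(11 − 0.25x_A) ⇒ 0.9375x_A = 11.25, so x_A = 12.
Then x_D = 11 − 0.25·12 = 8.
P_A = 72 − 2·12 − 8 = 40.
Profit = (40 − 16)·12 = 288.

288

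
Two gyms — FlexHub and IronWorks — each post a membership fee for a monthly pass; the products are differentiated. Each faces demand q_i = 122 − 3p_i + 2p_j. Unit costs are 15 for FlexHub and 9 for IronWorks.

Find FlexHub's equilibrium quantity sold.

FlexHub's profit: π = (p_{FlexHub} − 15)(122 − 3p_{FlexHub} + 2p_{IronWorks}).
∂π/∂p_{FlexHub} = 167 − 6p_{FlexHub} + 2p_{IronWorks} = 0 ⇒ p_{FlexHub} = 167/6 + (1/3)p_{IronWorks}.
Similarly p_{IronWorks} = 149/6 + (1/3)p_{FlexHub}.
Solving the two reaction functions simultaneously: (1 − (1/3)(1/3))p_{FlexHub} = 167/6 + (1/3)·(149/6), so (8/9)p_{FlexHub} = 325/9 and p_{FlexHub} = 40.625.
Then p_{IronWorks} = 149/6 + (1/3)·40.625 = 38.375.
q_{FlexHub} = 122 − 3·40.625 + 2·38.375 = 76.875.

76.875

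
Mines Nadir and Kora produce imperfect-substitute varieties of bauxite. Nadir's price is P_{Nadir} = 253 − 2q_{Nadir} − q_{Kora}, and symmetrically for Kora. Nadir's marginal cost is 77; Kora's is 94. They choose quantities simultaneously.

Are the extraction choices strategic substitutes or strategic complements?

Mine Nadir's profit: π = q_{Nadir}(253 − 2q_{Nadir} − q_{Kora}) − 77q_{Nadir}.
∂π/∂q_{Nadir} = 176 − 4q_{Nadir} − q_{Kora} = 0 ⇒ q_{Nadir} = 44 − 0.25q_{Kora}.
The best-response slope dq_{Nadir}/dq_{Kora} = −0.25 < 0: the reaction function is downward-sloping, so the choices are strategic substitutes.

strategic substitutes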